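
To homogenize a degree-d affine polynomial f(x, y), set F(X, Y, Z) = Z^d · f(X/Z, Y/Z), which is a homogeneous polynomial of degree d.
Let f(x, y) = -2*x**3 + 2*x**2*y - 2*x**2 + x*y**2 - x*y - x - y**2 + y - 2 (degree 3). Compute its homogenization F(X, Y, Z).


F(X, Y, Z) = -2*X**3 + 2*X**2*Y - 2*X**2*Z + X*Y**2 - X*Y*Z - X*Z**2 - Y**2*Z + Y*Z**2 - 2*Z**3

deg(f) = 3.
Substitute x = X/Z, y = Y/Z into f, then multiply by Z^3.
  monomial -2·x^3·y^0 ↦ -2·X^3·Y^0·Z^0.
  monomial 2·x^2·y^1 ↦ 2·X^2·Y^1·Z^0.
  monomial -2·x^2·y^0 ↦ -2·X^2·Y^0·Z^1.
  monomial 1·x^1·y^2 ↦ 1·X^1·Y^2·Z^0.
  monomial -1·x^1·y^1 ↦ -1·X^1·Y^1·Z^1.
  monomial -1·x^1·y^0 ↦ -1·X^1·Y^0·Z^2.
  monomial -1·x^0·y^2 ↦ -1·X^0·Y^2·Z^1.
  monomial 1·x^0·y^1 ↦ 1·X^0·Y^1·Z^2.
  monomial -2·x^0·y^0 ↦ -2·X^0·Y^0·Z^3.
Collecting: F(X, Y, Z) = -2*X**3 + 2*X**2*Y - 2*X**2*Z + X*Y**2 - X*Y*Z - X*Z**2 - Y**2*Z + Y*Z**2 - 2*Z**3.


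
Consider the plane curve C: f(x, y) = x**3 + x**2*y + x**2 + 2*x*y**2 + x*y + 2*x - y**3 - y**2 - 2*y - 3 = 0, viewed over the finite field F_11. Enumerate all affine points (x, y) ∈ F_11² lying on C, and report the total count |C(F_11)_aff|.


Affine F_11-points: {(1, 5), (2, 8), (3, 7), (4, 8), (5, 7), (6, 7), (7, 6), (7, 8), (7, 10), (8, 2), (8, 4), (8, 9), (9, 0), (9, 6), (10, 1), (10, 6)}; count = 16.

For each of the 121 pairs (x, y) ∈ F_11², evaluate f(x, y) mod 11. Record the zeros.
  x = 0: [0↦8, 1↦4, 2↦3, 3↦10, 4↦8, 5↦2, 6↦8, 7↦9, 8↦10, 9↦5, 10↦10]  zeros at y ∈ ∅
  x = 1: [0↦1, 1↦1, 2↦8, 3↦5, 4↦8, 5↦0, 6↦8, 7↦4, 8↦4, 9↦2, 10↦3]  zeros at y ∈ {5}
  x = 2: [0↦2, 1↦8, 2↦3, 3↦3, 4↦2, 5↦5, 6↦6, 7↦10, 8↦0, 9↦3, 10↦2]  zeros at y ∈ {8}
  x = 3: [0↦6, 1↦9, 2↦5, 3↦10, 4↦7, 5↦1, 6↦8, 7↦0, 8↦4, 9↦3, 10↦2]  zeros at y ∈ {7}
  x = 4: [0↦8, 1↦10, 2↦9, 3↦10, 4↦7, 5↦5, 6↦9, 7↦2, 8↦0, 9↦8, 10↦9]  zeros at y ∈ {8}
  x = 5: [0↦3, 1↦6, 2↦10, 3↦9, 4↦8, 5↦1, 6↦4, 7↦0, 8↦5, 9↦2, 10↦7]  zeros at y ∈ {7}
  x = 6: [0↦8, 1↦3, 2↦3, 3↦2, 4↦5, 5↦6, 6↦10, 7↦0, 8↦3, 9↦2, 10↦2]  zeros at y ∈ {7}
  x = 7: [0↦7, 1↦7, 2↦5, 3↦6, 4↦4, 5↦4, 6↦0, 7↦8, 8↦0, 9↦3, 10↦0]  zeros at y ∈ {6, 8, 10}
  x = 8: [0↦6, 1↦2, 2↦0, 3↦5, 4↦0, 5↦1, 6↦2, 7↦8, 8↦2, 9↦0, 10↦7]  zeros at y ∈ {2, 4, 9}
  x = 9: [0↦0, 1↦5, 2↦5, 3↦5, 4↦10, 5↦3, 6↦0, 7↦6, 8↦4, 9↦10, 10↦7]  zeros at y ∈ {0, 6}
  x = 10: [0↦6, 1↦0, 2↦4, 3↦1, 4↦7, 5↦5, 6↦0, 7↦8, 8↦1, 9↦6, 10↦6]  zeros at y ∈ {1, 6}
Collecting zeros: affine points = {(1, 5), (2, 8), (3, 7), (4, 8), (5, 7), (6, 7), (7, 6), (7, 8), (7, 10), (8, 2), (8, 4), (8, 9), (9, 0), (9, 6), (10, 1), (10, 6)}.
Total count |C(F_11)_aff| = 16.


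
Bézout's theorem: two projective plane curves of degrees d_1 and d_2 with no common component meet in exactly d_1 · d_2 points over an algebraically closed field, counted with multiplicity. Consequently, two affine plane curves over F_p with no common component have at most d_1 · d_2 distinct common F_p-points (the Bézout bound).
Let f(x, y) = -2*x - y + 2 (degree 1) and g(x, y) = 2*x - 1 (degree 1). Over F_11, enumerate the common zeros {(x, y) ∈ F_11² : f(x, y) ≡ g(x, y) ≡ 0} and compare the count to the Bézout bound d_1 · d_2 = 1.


Common zeros: {(6, 1)}; count = 1; Bézout bound = 1.

deg(f) = 1, deg(g) = 1, so Bézout bound = 1.
Scan x ∈ F_11. For each x, list the y ∈ F_11 with f(x, y) ≡ 0 and those with g(x, y) ≡ 0 (mod 11); the common zeros in that column are the intersection.
  x = 0: f ≡ 0 at y ∈ {2}; g ≡ 0 at y ∈ ∅; common: ∅.
  x = 1: f ≡ 0 at y ∈ {0}; g ≡ 0 at y ∈ ∅; common: ∅.
  x = 2: f ≡ 0 at y ∈ {9}; g ≡ 0 at y ∈ ∅; common: ∅.
  x = 3: f ≡ 0 at y ∈ {7}; g ≡ 0 at y ∈ ∅; common: ∅.
  x = 4: f ≡ 0 at y ∈ {5}; g ≡ 0 at y ∈ ∅; common: ∅.
  x = 5: f ≡ 0 at y ∈ {3}; g ≡ 0 at y ∈ ∅; common: ∅.
  x = 6: f ≡ 0 at y ∈ {1}; g ≡ 0 at y ∈ {0, 1, 2, 3, 4, 5, 6, 7, 8, 9, 10}; common: {1}.
  x = 7: f ≡ 0 at y ∈ {10}; g ≡ 0 at y ∈ ∅; common: ∅.
  x = 8: f ≡ 0 at y ∈ {8}; g ≡ 0 at y ∈ ∅; common: ∅.
  x = 9: f ≡ 0 at y ∈ {6}; g ≡ 0 at y ∈ ∅; common: ∅.
  x = 10: f ≡ 0 at y ∈ {4}; g ≡ 0 at y ∈ ∅; common: ∅.
Collecting: common zeros = {(6, 1)}, so the count is 1.
Comparison with the Bézout bound: 1 ≤ 1 = deg(f)·deg(g), as expected for curves with no common component (the bound is attained).


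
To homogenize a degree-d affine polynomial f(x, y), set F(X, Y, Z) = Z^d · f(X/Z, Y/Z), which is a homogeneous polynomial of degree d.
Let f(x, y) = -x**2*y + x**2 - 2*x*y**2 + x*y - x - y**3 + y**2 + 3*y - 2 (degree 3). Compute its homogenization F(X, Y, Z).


F(X, Y, Z) = -X**2*Y + X**2*Z - 2*X*Y**2 + X*Y*Z - X*Z**2 - Y**3 + Y**2*Z + 3*Y*Z**2 - 2*Z**3

deg(f) = 3.
Substitute x = X/Z, y = Y/Z into f, then multiply by Z^3.
  monomial -1·x^2·y^1 ↦ -1·X^2·Y^1·Z^0.
  monomial 1·x^2·y^0 ↦ 1·X^2·Y^0·Z^1.
  monomial -2·x^1·y^2 ↦ -2·X^1·Y^2·Z^0.
  monomial 1·x^1·y^1 ↦ 1·X^1·Y^1·Z^1.
  monomial -1·x^1·y^0 ↦ -1·X^1·Y^0·Z^2.
  monomial -1·x^0·y^3 ↦ -1·X^0·Y^3·Z^0.
  monomial 1·x^0·y^2 ↦ 1·X^0·Y^2·Z^1.
  monomial 3·x^0·y^1 ↦ 3·X^0·Y^1·Z^2.
  monomial -2·x^0·y^0 ↦ -2·X^0·Y^0·Z^3.
Collecting: F(X, Y, Z) = -X**2*Y + X**2*Z - 2*X*Y**2 + X*Y*Z - X*Z**2 - Y**3 + Y**2*Z + 3*Y*Z**2 - 2*Z**3.


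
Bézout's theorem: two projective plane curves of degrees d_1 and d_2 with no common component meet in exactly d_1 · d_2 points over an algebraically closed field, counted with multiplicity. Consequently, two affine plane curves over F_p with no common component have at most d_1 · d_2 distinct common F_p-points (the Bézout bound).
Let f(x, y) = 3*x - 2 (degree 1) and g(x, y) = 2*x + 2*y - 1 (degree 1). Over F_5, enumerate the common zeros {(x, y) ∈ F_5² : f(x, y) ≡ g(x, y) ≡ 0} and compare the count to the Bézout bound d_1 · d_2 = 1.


Common zeros: {(4, 4)}; count = 1; Bézout bound = 1.

deg(f) = 1, deg(g) = 1, so Bézout bound = 1.
Scan x ∈ F_5. For each x, list the y ∈ F_5 with f(x, y) ≡ 0 and those with g(x, y) ≡ 0 (mod 5); the common zeros in that column are the intersection.
  x = 0: f ≡ 0 at y ∈ ∅; g ≡ 0 at y ∈ {3}; common: ∅.
  x = 1: f ≡ 0 at y ∈ ∅; g ≡ 0 at y ∈ {2}; common: ∅.
  x = 2: f ≡ 0 at y ∈ ∅; g ≡ 0 at y ∈ {1}; common: ∅.
  x = 3: f ≡ 0 at y ∈ ∅; g ≡ 0 at y ∈ {0}; common: ∅.
  x = 4: f ≡ 0 at y ∈ {0, 1, 2, 3, 4}; g ≡ 0 at y ∈ {4}; common: {4}.
Collecting: common zeros = {(4, 4)}, so the count is 1.
Comparison with the Bézout bound: 1 ≤ 1 = deg(f)·deg(g), as expected for curves with no common component (the bound is attained).


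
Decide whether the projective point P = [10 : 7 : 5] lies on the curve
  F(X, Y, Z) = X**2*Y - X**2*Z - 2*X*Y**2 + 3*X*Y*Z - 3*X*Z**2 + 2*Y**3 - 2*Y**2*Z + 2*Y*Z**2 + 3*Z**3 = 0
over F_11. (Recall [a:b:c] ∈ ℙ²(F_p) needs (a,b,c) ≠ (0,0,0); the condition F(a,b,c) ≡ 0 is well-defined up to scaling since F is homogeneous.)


F(10,7,5) ≡ 1 (mod 11); P is NOT on the curve.

Evaluate F(10, 7, 5) term-by-term (mod 11).
  X**2*Y ↦ 1·100·7·1 = 700
  -X**2*Z ↦ -1·100·1·5 = -500
  -2*X*Y**2 ↦ -2·10·49·1 = -980
  3*X*Y*Z ↦ 3·10·7·5 = 1050
  -3*X*Z**2 ↦ -3·10·1·25 = -750
  2*Y**3 ↦ 2·1·343·1 = 686
  -2*Y**2*Z ↦ -2·1·49·5 = -490
  2*Y*Z**2 ↦ 2·1·7·25 = 350
  3*Z**3 ↦ 3·1·1·125 = 375
Sum: F(10, 7, 5) = (700) + (-500) + (-980) + (1050) + (-750) + (686) + (-490) + (350) + (375) = 441.
Reducing mod 11: 441 ≡ 1 (mod 11).
Since F(a, b, c) ≡ 1 ≠ 0 (mod 11), P does NOT lie on the curve.


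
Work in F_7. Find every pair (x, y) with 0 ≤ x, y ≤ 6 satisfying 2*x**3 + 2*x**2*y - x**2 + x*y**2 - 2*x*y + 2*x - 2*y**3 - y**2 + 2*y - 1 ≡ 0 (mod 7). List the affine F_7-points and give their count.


Affine F_7-points: {(0, 5), (1, 5), (3, 2), (3, 3), (4, 0), (4, 6), (5, 5)}; count = 7.

For each of the 49 pairs (x, y) ∈ F_7², evaluate f(x, y) mod 7. Record the zeros.
  x = 0: [0↦6, 1↦5, 2↦4, 3↦5, 4↦3, 5↦0, 6↦5]  zeros at y ∈ {5}
  x = 1: [0↦2, 1↦2, 2↦4, 3↦3, 4↦1, 5↦0, 6↦2]  zeros at y ∈ {5}
  x = 2: [0↦1, 1↦6, 2↦1, 3↦2, 4↦4, 5↦2, 6↦5]  zeros at y ∈ ∅
  x = 3: [0↦1, 1↦1, 2↦0, 3↦0, 4↦3, 5↦4, 6↦5]  zeros at y ∈ {2, 3}
  x = 4: [0↦0, 1↦6, 2↦6, 3↦2, 4↦3, 5↦4, 6↦0]  zeros at y ∈ {0, 6}
  x = 5: [0↦3, 1↦5, 2↦3, 3↦6, 4↦2, 5↦0, 6↦2]  zeros at y ∈ {5}
  x = 6: [0↦1, 1↦3, 2↦3, 3↦3, 4↦5, 5↦4, 6↦2]  zeros at y ∈ ∅
Collecting zeros: affine points = {(0, 5), (1, 5), (3, 2), (3, 3), (4, 0), (4, 6), (5, 5)}.
Total count |C(F_7)_aff| = 7.


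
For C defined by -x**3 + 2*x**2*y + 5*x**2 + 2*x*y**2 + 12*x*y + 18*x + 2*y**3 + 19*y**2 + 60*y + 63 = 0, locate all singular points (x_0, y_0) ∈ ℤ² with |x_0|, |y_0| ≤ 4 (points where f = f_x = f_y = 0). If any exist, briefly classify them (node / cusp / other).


Singular points: {(0, -3)}; classification: node.

Compute partial derivatives:
  f_x = -3*x**2 + 4*x*y + 10*x + 2*y**2 + 12*y + 18.
  f_y = 2*x**2 + 4*x*y + 12*x + 6*y**2 + 38*y + 60.
Scan x_0 ∈ {−4, ..., 4}. For each x_0, f_y(x_0, y) is a polynomial in y; find its integer roots y ∈ {−4, ..., 4}, then test f_x and f at those candidates.
  x = -4: f_y(-4, y) = 6*y**2 + 22*y + 44; no integer root y with |y| ≤ 4.
  x = -3: f_y(-3, y) = 6*y**2 + 26*y + 42; no integer root y with |y| ≤ 4.
  x = -2: f_y(-2, y) = 6*y**2 + 30*y + 44; no integer root y with |y| ≤ 4.
  x = -1: f_y(-1, y) = 6*y**2 + 34*y + 50; no integer root y with |y| ≤ 4.
  x = 0: f_y(0, y) = 6*y**2 + 38*y + 60; vanishes at y ∈ {-3}. (0, -3): f_x = 0, f = 0 — SINGULAR.
  x = 1: f_y(1, y) = 6*y**2 + 42*y + 74; no integer root y with |y| ≤ 4.
  x = 2: f_y(2, y) = 6*y**2 + 46*y + 92; no integer root y with |y| ≤ 4.
  x = 3: f_y(3, y) = 6*y**2 + 50*y + 114; no integer root y with |y| ≤ 4.
  x = 4: f_y(4, y) = 6*y**2 + 54*y + 140; no integer root y with |y| ≤ 4.
Only singular point on the grid: (0, -3).
Classify: substitute x = 0 + u, y = -3 + v and expand: f = -u**3 + 2*u**2*v - u**2 + 2*u*v**2 + 2*v**3 + v**2.
No constant or linear terms (consistent with a singular point). Quadratic part: -u**2 + v**2. Cubic part: -u**3 + 2*u**2*v + 2*u*v**2 + 2*v**3.
The quadratic part v**2 - u**2 = (v − u)(v + u) splits into two distinct linear factors, so there are two distinct tangent lines y − -3 = ±(x − 0) — this is a node (ordinary double point).
Classification: node.


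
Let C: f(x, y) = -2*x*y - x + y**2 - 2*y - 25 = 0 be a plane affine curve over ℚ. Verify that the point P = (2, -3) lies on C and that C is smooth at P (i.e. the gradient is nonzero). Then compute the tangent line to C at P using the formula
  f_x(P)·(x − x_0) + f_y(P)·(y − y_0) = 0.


Tangent line at P: 5*x - 12*y - 46 = 0.

Step 1: f(2, -3) = 0, so P lies on C.
Step 2: partial derivatives
  f_x(x, y) = -2*y - 1, f_y(x, y) = -2*x + 2*y - 2.
  f_x(P) = 5, f_y(P) = -12 (gradient nonzero, so P is smooth).
Step 3: tangent line at P: 5·(x − 2) + -12·(y − -3) = 0.
Expanding: 5*x - 12*y - 46 = 0.


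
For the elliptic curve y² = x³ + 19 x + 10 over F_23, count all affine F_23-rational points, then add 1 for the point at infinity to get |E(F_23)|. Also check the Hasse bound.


Affine points = {(3, 5), (3, 18), (4, 9), (4, 14), (5, 0), (6, 8), (6, 15), (7, 7), (7, 16), (9, 6), (9, 17), (10, 2), (10, 21), (11, 3), (11, 20), (13, 4), (13, 19), (15, 6), (15, 17), (17, 5), (17, 18), (19, 10), (19, 13), (20, 8), (20, 15), (22, 6), (22, 17)}; affine count = 27; |E(F_23)| = 28.

Discriminant check: Δ ∝ 4a³ + 27b² = 4·19³ + 27·10² = 4·6859 + 27·100 ≡ 6 (mod 23). Nonzero ⇒ E is nonsingular.
For each x ∈ F_23, compute rhs = x³ + 19·x + 10 mod 23, then count y ∈ F_23 with y² ≡ rhs.
  x = 0: rhs = 10, matching y values: none (0 points).
  x = 1: rhs = 7, matching y values: none (0 points).
  x = 2: rhs = 10, matching y values: none (0 points).
  x = 3: rhs = 2, matching y values: 5, 18 (2 points).
  x = 4: rhs = 12, matching y values: 9, 14 (2 points).
  x = 5: rhs = 0, matching y values: 0 (1 points).
  x = 6: rhs = 18, matching y values: 8, 15 (2 points).
  x = 7: rhs = 3, matching y values: 7, 16 (2 points).
  x = 8: rhs = 7, matching y values: none (0 points).
  x = 9: rhs = 13, matching y values: 6, 17 (2 points).
  x = 10: rhs = 4, matching y values: 2, 21 (2 points).
  x = 11: rhs = 9, matching y values: 3, 20 (2 points).
  x = 12: rhs = 11, matching y values: none (0 points).
  x = 13: rhs = 16, matching y values: 4, 19 (2 points).
  x = 14: rhs = 7, matching y values: none (0 points).
  x = 15: rhs = 13, matching y values: 6, 17 (2 points).
  x = 16: rhs = 17, matching y values: none (0 points).
  x = 17: rhs = 2, matching y values: 5, 18 (2 points).
  x = 18: rhs = 20, matching y values: none (0 points).
  x = 19: rhs = 8, matching y values: 10, 13 (2 points).
  x = 20: rhs = 18, matching y values: 8, 15 (2 points).
  x = 21: rhs = 10, matching y values: none (0 points).
  x = 22: rhs = 13, matching y values: 6, 17 (2 points).
Total affine count: 27.
Full point count |E(F_23)| = 27 + 1 = 28.
Hasse bound: |28 − (23+1)| = |4| = 4 ≤ 2√23 ≈ 9.5917 ✓.


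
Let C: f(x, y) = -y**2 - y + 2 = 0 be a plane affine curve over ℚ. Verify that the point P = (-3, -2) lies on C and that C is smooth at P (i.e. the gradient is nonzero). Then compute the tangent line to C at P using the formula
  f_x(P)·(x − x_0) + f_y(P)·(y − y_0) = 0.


Tangent line at P: 3*y + 6 = 0.

Step 1: f(-3, -2) = 0, so P lies on C.
Step 2: partial derivatives
  f_x(x, y) = 0, f_y(x, y) = -2*y - 1.
  f_x(P) = 0, f_y(P) = 3 (gradient nonzero, so P is smooth).
Step 3: tangent line at P: 0·(x − -3) + 3·(y − -2) = 0.
Expanding: 3*y + 6 = 0.


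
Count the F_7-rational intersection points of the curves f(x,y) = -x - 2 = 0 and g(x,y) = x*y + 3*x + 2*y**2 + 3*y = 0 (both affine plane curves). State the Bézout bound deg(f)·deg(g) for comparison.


Common zeros: {(5, 5)}; count = 1; Bézout bound = 2.

deg(f) = 1, deg(g) = 2, so Bézout bound = 2.
Scan x ∈ F_7. For each x, list the y ∈ F_7 with f(x, y) ≡ 0 and those with g(x, y) ≡ 0 (mod 7); the common zeros in that column are the intersection.
  x = 0: f ≡ 0 at y ∈ ∅; g ≡ 0 at y ∈ {0, 2}; common: ∅.
  x = 1: f ≡ 0 at y ∈ ∅; g ≡ 0 at y ∈ ∅; common: ∅.
  x = 2: f ≡ 0 at y ∈ ∅; g ≡ 0 at y ∈ ∅; common: ∅.
  x = 3: f ≡ 0 at y ∈ ∅; g ≡ 0 at y ∈ ∅; common: ∅.
  x = 4: f ≡ 0 at y ∈ ∅; g ≡ 0 at y ∈ {1, 6}; common: ∅.
  x = 5: f ≡ 0 at y ∈ {0, 1, 2, 3, 4, 5, 6}; g ≡ 0 at y ∈ {5}; common: {5}.
  x = 6: f ≡ 0 at y ∈ ∅; g ≡ 0 at y ∈ {3}; common: ∅.
Collecting: common zeros = {(5, 5)}, so the count is 1.
Comparison with the Bézout bound: 1 ≤ 2 = deg(f)·deg(g), as expected for curves with no common component (the affine F_7-count falls short of the bound because intersections may lie at infinity, over extension fields, or carry multiplicity).


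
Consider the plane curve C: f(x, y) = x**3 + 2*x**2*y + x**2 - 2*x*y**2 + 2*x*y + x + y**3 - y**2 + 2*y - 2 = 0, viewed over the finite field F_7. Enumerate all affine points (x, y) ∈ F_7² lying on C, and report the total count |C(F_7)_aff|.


Affine F_7-points: {(0, 1), (2, 2), (4, 3)}; count = 3.

For each of the 49 pairs (x, y) ∈ F_7², evaluate f(x, y) mod 7. Record the zeros.
  x = 0: [0↦5, 1↦0, 2↦6, 3↦1, 4↦5, 5↦3, 6↦1]  zeros at y ∈ {1}
  x = 1: [0↦1, 1↦5, 2↦2, 3↦5, 4↦6, 5↦4, 6↦5]  zeros at y ∈ ∅
  x = 2: [0↦5, 1↦1, 2↦0, 3↦1, 4↦3, 5↦5, 6↦6]  zeros at y ∈ {2}
  x = 3: [0↦2, 1↦1, 2↦6, 3↦2, 4↦2, 5↦5, 6↦3]  zeros at y ∈ ∅
  x = 4: [0↦5, 1↦4, 2↦5, 3↦0, 4↦2, 5↦3, 6↦2]  zeros at y ∈ {3}
  x = 5: [0↦6, 1↦2, 2↦3, 3↦1, 4↦2, 5↦5, 6↦2]  zeros at y ∈ ∅
  x = 6: [0↦4, 1↦1, 2↦6, 3↦4, 4↦1, 5↦3, 6↦2]  zeros at y ∈ ∅
Collecting zeros: affine points = {(0, 1), (2, 2), (4, 3)}.
Total count |C(F_7)_aff| = 3.


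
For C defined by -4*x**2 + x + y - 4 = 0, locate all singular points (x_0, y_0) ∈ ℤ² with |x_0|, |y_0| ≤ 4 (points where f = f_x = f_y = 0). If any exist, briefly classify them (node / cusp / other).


No singular points in the scanned grid; C is smooth there.

Compute partial derivatives:
  f_x = 1 - 8*x.
  f_y = 1.
f_y = 1 is a nonzero constant, so f_y never vanishes: no point (x, y) can satisfy f = f_x = f_y = 0. In particular no (x, y) ∈ {−4, ..., 4}² is singular; the curve is smooth.


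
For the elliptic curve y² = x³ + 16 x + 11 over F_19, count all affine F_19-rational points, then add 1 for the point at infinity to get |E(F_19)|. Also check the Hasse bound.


Affine points = {(0, 7), (0, 12), (1, 3), (1, 16), (4, 5), (4, 14), (5, 8), (5, 11), (6, 0), (8, 9), (8, 10), (11, 6), (11, 13), (15, 4), (15, 15), (17, 3), (17, 16)}; affine count = 17; |E(F_19)| = 18.

Discriminant check: Δ ∝ 4a³ + 27b² = 4·16³ + 27·11² = 4·4096 + 27·121 ≡ 5 (mod 19). Nonzero ⇒ E is nonsingular.
For each x ∈ F_19, compute rhs = x³ + 16·x + 11 mod 19, then count y ∈ F_19 with y² ≡ rhs.
  x = 0: rhs = 11, matching y values: 7, 12 (2 points).
  x = 1: rhs = 9, matching y values: 3, 16 (2 points).
  x = 2: rhs = 13, matching y values: none (0 points).
  x = 3: rhs = 10, matching y values: none (0 points).
  x = 4: rhs = 6, matching y values: 5, 14 (2 points).
  x = 5: rhs = 7, matching y values: 8, 11 (2 points).
  x = 6: rhs = 0, matching y values: 0 (1 points).
  x = 7: rhs = 10, matching y values: none (0 points).
  x = 8: rhs = 5, matching y values: 9, 10 (2 points).
  x = 9: rhs = 10, matching y values: none (0 points).
  x = 10: rhs = 12, matching y values: none (0 points).
  x = 11: rhs = 17, matching y values: 6, 13 (2 points).
  x = 12: rhs = 12, matching y values: none (0 points).
  x = 13: rhs = 3, matching y values: none (0 points).
  x = 14: rhs = 15, matching y values: none (0 points).
  x = 15: rhs = 16, matching y values: 4, 15 (2 points).
  x = 16: rhs = 12, matching y values: none (0 points).
  x = 17: rhs = 9, matching y values: 3, 16 (2 points).
  x = 18: rhs = 13, matching y values: none (0 points).
Total affine count: 17.
Full point count |E(F_19)| = 17 + 1 = 18.
Hasse bound: |18 − (19+1)| = |-2| = 2 ≤ 2√19 ≈ 8.7178 ✓.


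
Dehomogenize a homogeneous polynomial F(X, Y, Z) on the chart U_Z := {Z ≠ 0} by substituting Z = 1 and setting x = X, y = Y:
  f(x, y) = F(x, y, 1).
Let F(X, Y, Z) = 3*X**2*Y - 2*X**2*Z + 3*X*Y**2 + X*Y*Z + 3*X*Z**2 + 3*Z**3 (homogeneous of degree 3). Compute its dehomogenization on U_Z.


f(x, y) = 3*x**2*y - 2*x**2 + 3*x*y**2 + x*y + 3*x + 3

On U_Z we set Z = 1. Each monomial c·X^i·Y^j·Z^k in F becomes c·x^i·y^j·1^k = c·x^i·y^j.
Substituting Z = 1: F(X, Y, 1) = 3*x**2*y - 2*x**2 + 3*x*y**2 + x*y + 3*x + 3.
Note: deg(f) ≤ deg(F) = 3; strict inequality happens when F is divisible by Z (lost terms).


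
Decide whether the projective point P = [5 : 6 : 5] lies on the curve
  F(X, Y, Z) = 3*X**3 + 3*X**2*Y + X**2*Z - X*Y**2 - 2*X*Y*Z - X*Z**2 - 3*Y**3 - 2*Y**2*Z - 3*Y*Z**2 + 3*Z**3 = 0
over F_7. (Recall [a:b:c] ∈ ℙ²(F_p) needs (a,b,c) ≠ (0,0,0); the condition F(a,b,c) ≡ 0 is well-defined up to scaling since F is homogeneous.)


F(5,6,5) ≡ 4 (mod 7); P is NOT on the curve.

Evaluate F(5, 6, 5) term-by-term (mod 7).
  3*X**3 ↦ 3·125·1·1 = 375
  3*X**2*Y ↦ 3·25·6·1 = 450
  X**2*Z ↦ 1·25·1·5 = 125
  -X*Y**2 ↦ -1·5·36·1 = -180
  -2*X*Y*Z ↦ -2·5·6·5 = -300
  -X*Z**2 ↦ -1·5·1·25 = -125
  -3*Y**3 ↦ -3·1·216·1 = -648
  -2*Y**2*Z ↦ -2·1·36·5 = -360
  -3*Y*Z**2 ↦ -3·1·6·25 = -450
  3*Z**3 ↦ 3·1·1·125 = 375
Sum: F(5, 6, 5) = (375) + (450) + (125) + (-180) + (-300) + (-125) + (-648) + (-360) + (-450) + (375) = -738.
Reducing mod 7: -738 ≡ 4 (mod 7).
Since F(a, b, c) ≡ 4 ≠ 0 (mod 7), P does NOT lie on the curve.


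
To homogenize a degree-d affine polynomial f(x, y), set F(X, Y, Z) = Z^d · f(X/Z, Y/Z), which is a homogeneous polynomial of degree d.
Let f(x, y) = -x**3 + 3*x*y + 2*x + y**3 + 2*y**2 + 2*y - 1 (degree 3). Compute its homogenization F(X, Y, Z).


F(X, Y, Z) = -X**3 + 3*X*Y*Z + 2*X*Z**2 + Y**3 + 2*Y**2*Z + 2*Y*Z**2 - Z**3

deg(f) = 3.
Substitute x = X/Z, y = Y/Z into f, then multiply by Z^3.
  monomial -1·x^3·y^0 ↦ -1·X^3·Y^0·Z^0.
  monomial 3·x^1·y^1 ↦ 3·X^1·Y^1·Z^1.
  monomial 2·x^1·y^0 ↦ 2·X^1·Y^0·Z^2.
  monomial 1·x^0·y^3 ↦ 1·X^0·Y^3·Z^0.
  monomial 2·x^0·y^2 ↦ 2·X^0·Y^2·Z^1.
  monomial 2·x^0·y^1 ↦ 2·X^0·Y^1·Z^2.
  monomial -1·x^0·y^0 ↦ -1·X^0·Y^0·Z^3.
Collecting: F(X, Y, Z) = -X**3 + 3*X*Y*Z + 2*X*Z**2 + Y**3 + 2*Y**2*Z + 2*Y*Z**2 - Z**3.


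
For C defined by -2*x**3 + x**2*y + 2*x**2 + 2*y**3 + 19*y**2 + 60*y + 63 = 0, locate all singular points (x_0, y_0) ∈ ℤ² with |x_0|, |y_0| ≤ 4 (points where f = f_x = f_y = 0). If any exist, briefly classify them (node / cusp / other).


Singular points: {(0, -3)}; classification: node.

Compute partial derivatives:
  f_x = -6*x**2 + 2*x*y + 4*x.
  f_y = x**2 + 6*y**2 + 38*y + 60.
Scan x_0 ∈ {−4, ..., 4}. For each x_0, f_y(x_0, y) is a polynomial in y; find its integer roots y ∈ {−4, ..., 4}, then test f_x and f at those candidates.
  x = -4: f_y(-4, y) = 6*y**2 + 38*y + 76; no integer root y with |y| ≤ 4.
  x = -3: f_y(-3, y) = 6*y**2 + 38*y + 69; no integer root y with |y| ≤ 4.
  x = -2: f_y(-2, y) = 6*y**2 + 38*y + 64; no integer root y with |y| ≤ 4.
  x = -1: f_y(-1, y) = 6*y**2 + 38*y + 61; no integer root y with |y| ≤ 4.
  x = 0: f_y(0, y) = 6*y**2 + 38*y + 60; vanishes at y ∈ {-3}. (0, -3): f_x = 0, f = 0 — SINGULAR.
  x = 1: f_y(1, y) = 6*y**2 + 38*y + 61; no integer root y with |y| ≤ 4.
  x = 2: f_y(2, y) = 6*y**2 + 38*y + 64; no integer root y with |y| ≤ 4.
  x = 3: f_y(3, y) = 6*y**2 + 38*y + 69; no integer root y with |y| ≤ 4.
  x = 4: f_y(4, y) = 6*y**2 + 38*y + 76; no integer root y with |y| ≤ 4.
Only singular point on the grid: (0, -3).
Classify: substitute x = 0 + u, y = -3 + v and expand: f = -2*u**3 + u**2*v - u**2 + 2*v**3 + v**2.
No constant or linear terms (consistent with a singular point). Quadratic part: -u**2 + v**2. Cubic part: -2*u**3 + u**2*v + 2*v**3.
The quadratic part v**2 - u**2 = (v − u)(v + u) splits into two distinct linear factors, so there are two distinct tangent lines y − -3 = ±(x − 0) — this is a node (ordinary double point).
Classification: node.


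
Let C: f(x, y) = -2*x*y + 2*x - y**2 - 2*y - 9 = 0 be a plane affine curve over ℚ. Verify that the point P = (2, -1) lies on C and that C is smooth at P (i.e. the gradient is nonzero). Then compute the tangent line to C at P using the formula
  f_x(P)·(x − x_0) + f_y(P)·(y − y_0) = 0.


Tangent line at P: 4*x - 4*y - 12 = 0.

Step 1: f(2, -1) = 0, so P lies on C.
Step 2: partial derivatives
  f_x(x, y) = 2 - 2*y, f_y(x, y) = -2*x - 2*y - 2.
  f_x(P) = 4, f_y(P) = -4 (gradient nonzero, so P is smooth).
Step 3: tangent line at P: 4·(x − 2) + -4·(y − -1) = 0.
Expanding: 4*x - 4*y - 12 = 0.


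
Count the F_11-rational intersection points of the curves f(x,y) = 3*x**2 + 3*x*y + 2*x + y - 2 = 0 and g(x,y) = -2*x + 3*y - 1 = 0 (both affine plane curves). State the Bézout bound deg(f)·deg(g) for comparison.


Common zeros: {(2, 9), (9, 10)}; count = 2; Bézout bound = 2.

deg(f) = 2, deg(g) = 1, so Bézout bound = 2.
Scan x ∈ F_11. For each x, list the y ∈ F_11 with f(x, y) ≡ 0 and those with g(x, y) ≡ 0 (mod 11); the common zeros in that column are the intersection.
  x = 0: f ≡ 0 at y ∈ {2}; g ≡ 0 at y ∈ {4}; common: ∅.
  x = 1: f ≡ 0 at y ∈ {2}; g ≡ 0 at y ∈ {1}; common: ∅.
  x = 2: f ≡ 0 at y ∈ {9}; g ≡ 0 at y ∈ {9}; common: {9}.
  x = 3: f ≡ 0 at y ∈ {9}; g ≡ 0 at y ∈ {6}; common: ∅.
  x = 4: f ≡ 0 at y ∈ {6}; g ≡ 0 at y ∈ {3}; common: ∅.
  x = 5: f ≡ 0 at y ∈ {1}; g ≡ 0 at y ∈ {0}; common: ∅.
  x = 6: f ≡ 0 at y ∈ {10}; g ≡ 0 at y ∈ {8}; common: ∅.
  x = 7: f ≡ 0 at y ∈ ∅; g ≡ 0 at y ∈ {5}; common: ∅.
  x = 8: f ≡ 0 at y ∈ {1}; g ≡ 0 at y ∈ {2}; common: ∅.
  x = 9: f ≡ 0 at y ∈ {10}; g ≡ 0 at y ∈ {10}; common: {10}.
  x = 10: f ≡ 0 at y ∈ {5}; g ≡ 0 at y ∈ {7}; common: ∅.
Collecting: common zeros = {(2, 9), (9, 10)}, so the count is 2.
Comparison with the Bézout bound: 2 ≤ 2 = deg(f)·deg(g), as expected for curves with no common component (the bound is attained).


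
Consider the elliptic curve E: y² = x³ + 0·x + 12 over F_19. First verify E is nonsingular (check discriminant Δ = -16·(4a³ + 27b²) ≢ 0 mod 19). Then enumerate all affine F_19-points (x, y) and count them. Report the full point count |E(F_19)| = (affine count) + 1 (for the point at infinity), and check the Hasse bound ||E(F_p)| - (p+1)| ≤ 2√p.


Affine points = {(2, 1), (2, 18), (3, 1), (3, 18), (4, 0), (5, 2), (5, 17), (6, 0), (8, 7), (8, 12), (9, 0), (10, 9), (10, 10), (12, 7), (12, 12), (13, 9), (13, 10), (14, 1), (14, 18), (15, 9), (15, 10), (16, 2), (16, 17), (17, 2), (17, 17), (18, 7), (18, 12)}; affine count = 27; |E(F_19)| = 28.

Discriminant check: Δ ∝ 4a³ + 27b² = 4·0³ + 27·12² = 4·0 + 27·144 ≡ 12 (mod 19). Nonzero ⇒ E is nonsingular.
For each x ∈ F_19, compute rhs = x³ + 0·x + 12 mod 19, then count y ∈ F_19 with y² ≡ rhs.
  x = 0: rhs = 12, matching y values: none (0 points).
  x = 1: rhs = 13, matching y values: none (0 points).
  x = 2: rhs = 1, matching y values: 1, 18 (2 points).
  x = 3: rhs = 1, matching y values: 1, 18 (2 points).
  x = 4: rhs = 0, matching y values: 0 (1 points).
  x = 5: rhs = 4, matching y values: 2, 17 (2 points).
  x = 6: rhs = 0, matching y values: 0 (1 points).
  x = 7: rhs = 13, matching y values: none (0 points).
  x = 8: rhs = 11, matching y values: 7, 12 (2 points).
  x = 9: rhs = 0, matching y values: 0 (1 points).
  x = 10: rhs = 5, matching y values: 9, 10 (2 points).
  x = 11: rhs = 13, matching y values: none (0 points).
  x = 12: rhs = 11, matching y values: 7, 12 (2 points).
  x = 13: rhs = 5, matching y values: 9, 10 (2 points).
  x = 14: rhs = 1, matching y values: 1, 18 (2 points).
  x = 15: rhs = 5, matching y values: 9, 10 (2 points).
  x = 16: rhs = 4, matching y values: 2, 17 (2 points).
  x = 17: rhs = 4, matching y values: 2, 17 (2 points).
  x = 18: rhs = 11, matching y values: 7, 12 (2 points).
Total affine count: 27.
Full point count |E(F_19)| = 27 + 1 = 28.
Hasse bound: |28 − (19+1)| = |8| = 8 ≤ 2√19 ≈ 8.7178 ✓.


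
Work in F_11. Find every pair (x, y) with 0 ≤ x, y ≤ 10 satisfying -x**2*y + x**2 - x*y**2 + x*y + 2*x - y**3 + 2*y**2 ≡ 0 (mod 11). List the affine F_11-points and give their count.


Affine F_11-points: {(0, 0), (0, 2), (2, 6), (2, 10), (3, 5), (5, 1), (8, 9), (9, 0), (9, 5), (9, 10), (10, 6)}; count = 11.

For each of the 121 pairs (x, y) ∈ F_11², evaluate f(x, y) mod 11. Record the zeros.
  x = 0: [0↦0, 1↦1, 2↦0, 3↦2, 4↦1, 5↦2, 6↦10, 7↦8, 8↦1, 9↦5, 10↦3]  zeros at y ∈ {0, 2}
  x = 1: [0↦3, 1↦3, 2↦10, 3↦7, 4↦10, 5↦2, 6↦10, 7↦6, 8↦6, 9↦4, 10↦5]  zeros at y ∈ ∅
  x = 2: [0↦8, 1↦5, 2↦7, 3↦8, 4↦2, 5↦5, 6↦0, 7↦3, 8↦8, 9↦9, 10↦0]  zeros at y ∈ {6, 10}
  x = 3: [0↦4, 1↦7, 2↦2, 3↦5, 4↦10, 5↦0, 6↦2, 7↦10, 8↦7, 9↦9, 10↦10]  zeros at y ∈ {5}
  x = 4: [0↦2, 1↦9, 2↦6, 3↦9, 4↦1, 5↦9, 6↦5, 7↦5, 8↦3, 9↦4, 10↦2]  zeros at y ∈ ∅
  x = 5: [0↦2, 1↦0, 2↦8, 3↦9, 4↦8, 5↦10, 6↦9, 7↦10, 8↦7, 9↦5, 10↦9]  zeros at y ∈ {1}
  x = 6: [0↦4, 1↦2, 2↦8, 3↦5, 4↦9, 5↦3, 6↦3, 7↦3, 8↦8, 9↦1, 10↦9]  zeros at y ∈ ∅
  x = 7: [0↦8, 1↦4, 2↦6, 3↦8, 4↦4, 5↦10, 6↦9, 7↦6, 8↦6, 9↦3, 10↦2]  zeros at y ∈ ∅
  x = 8: [0↦3, 1↦6, 2↦2, 3↦7, 4↦4, 5↦9, 6↦5, 7↦8, 8↦1, 9↦0, 10↦10]  zeros at y ∈ {9}
  x = 9: [0↦0, 1↦8, 2↦7, 3↦2, 4↦9, 5↦0, 6↦2, 7↦9, 8↦4, 9↦3, 10↦0]  zeros at y ∈ {0, 5, 10}
  x = 10: [0↦10, 1↦10, 2↦10, 3↦4, 4↦8, 5↦5, 6↦0, 7↦9, 8↦4, 9↦1, 10↦5]  zeros at y ∈ {6}
Collecting zeros: affine points = {(0, 0), (0, 2), (2, 6), (2, 10), (3, 5), (5, 1), (8, 9), (9, 0), (9, 5), (9, 10), (10, 6)}.
Total count |C(F_11)_aff| = 11.


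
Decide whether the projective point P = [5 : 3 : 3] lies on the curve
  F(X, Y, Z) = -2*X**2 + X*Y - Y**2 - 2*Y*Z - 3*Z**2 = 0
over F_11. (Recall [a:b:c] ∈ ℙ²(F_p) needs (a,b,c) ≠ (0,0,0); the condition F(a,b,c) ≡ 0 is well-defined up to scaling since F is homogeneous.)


F(5,3,3) ≡ 10 (mod 11); P is NOT on the curve.

Evaluate F(5, 3, 3) term-by-term (mod 11).
  -2*X**2 ↦ -2·25·1·1 = -50
  X*Y ↦ 1·5·3·1 = 15
  -Y**2 ↦ -1·1·9·1 = -9
  -2*Y*Z ↦ -2·1·3·3 = -18
  -3*Z**2 ↦ -3·1·1·9 = -27
Sum: F(5, 3, 3) = (-50) + (15) + (-9) + (-18) + (-27) = -89.
Reducing mod 11: -89 ≡ 10 (mod 11).
Since F(a, b, c) ≡ 10 ≠ 0 (mod 11), P does NOT lie on the curve.


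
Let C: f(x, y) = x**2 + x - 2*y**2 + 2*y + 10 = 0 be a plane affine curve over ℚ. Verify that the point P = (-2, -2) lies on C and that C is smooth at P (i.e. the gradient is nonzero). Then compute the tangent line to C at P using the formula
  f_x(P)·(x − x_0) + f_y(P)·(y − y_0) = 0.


Tangent line at P: -3*x + 10*y + 14 = 0.

Step 1: f(-2, -2) = 0, so P lies on C.
Step 2: partial derivatives
  f_x(x, y) = 2*x + 1, f_y(x, y) = 2 - 4*y.
  f_x(P) = -3, f_y(P) = 10 (gradient nonzero, so P is smooth).
Step 3: tangent line at P: -3·(x − -2) + 10·(y − -2) = 0.
Expanding: -3*x + 10*y + 14 = 0.


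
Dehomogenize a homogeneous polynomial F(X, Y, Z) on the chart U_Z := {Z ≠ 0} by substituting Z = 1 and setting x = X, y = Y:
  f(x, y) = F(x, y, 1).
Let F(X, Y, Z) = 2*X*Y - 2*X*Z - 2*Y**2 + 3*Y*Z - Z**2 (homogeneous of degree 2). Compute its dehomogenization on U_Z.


f(x, y) = 2*x*y - 2*x - 2*y**2 + 3*y - 1

On U_Z we set Z = 1. Each monomial c·X^i·Y^j·Z^k in F becomes c·x^i·y^j·1^k = c·x^i·y^j.
Substituting Z = 1: F(X, Y, 1) = 2*x*y - 2*x - 2*y**2 + 3*y - 1.
Note: deg(f) ≤ deg(F) = 2; strict inequality happens when F is divisible by Z (lost terms).


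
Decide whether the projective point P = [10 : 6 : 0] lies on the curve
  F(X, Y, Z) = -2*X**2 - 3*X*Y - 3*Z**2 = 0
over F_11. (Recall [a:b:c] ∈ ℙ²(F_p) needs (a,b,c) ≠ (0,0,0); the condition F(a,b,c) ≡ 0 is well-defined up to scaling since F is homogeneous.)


F(10,6,0) ≡ 5 (mod 11); P is NOT on the curve.

Evaluate F(10, 6, 0) term-by-term (mod 11).
  -2*X**2 ↦ -2·100·1·1 = -200
  -3*X*Y ↦ -3·10·6·1 = -180
  -3*Z**2 ↦ -3·1·1·0 = 0
Sum: F(10, 6, 0) = (-200) + (-180) + (0) = -380.
Reducing mod 11: -380 ≡ 5 (mod 11).
Since F(a, b, c) ≡ 5 ≠ 0 (mod 11), P does NOT lie on the curve.


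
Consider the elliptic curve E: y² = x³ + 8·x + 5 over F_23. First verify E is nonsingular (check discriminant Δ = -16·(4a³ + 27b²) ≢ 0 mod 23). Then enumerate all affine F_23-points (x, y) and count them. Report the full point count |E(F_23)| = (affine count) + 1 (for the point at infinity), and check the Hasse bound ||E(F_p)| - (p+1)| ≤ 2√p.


Affine points = {(2, 11), (2, 12), (4, 3), (4, 20), (5, 3), (5, 20), (6, 4), (6, 19), (7, 6), (7, 17), (8, 11), (8, 12), (9, 1), (9, 22), (10, 2), (10, 21), (12, 9), (12, 14), (13, 11), (13, 12), (14, 3), (14, 20), (15, 2), (15, 21), (18, 1), (18, 22), (19, 1), (19, 22), (20, 0), (21, 2), (21, 21)}; affine count = 31; |E(F_23)| = 32.

Discriminant check: Δ ∝ 4a³ + 27b² = 4·8³ + 27·5² = 4·512 + 27·25 ≡ 9 (mod 23). Nonzero ⇒ E is nonsingular.
For each x ∈ F_23, compute rhs = x³ + 8·x + 5 mod 23, then count y ∈ F_23 with y² ≡ rhs.
  x = 0: rhs = 5, matching y values: none (0 points).
  x = 1: rhs = 14, matching y values: none (0 points).
  x = 2: rhs = 6, matching y values: 11, 12 (2 points).
  x = 3: rhs = 10, matching y values: none (0 points).
  x = 4: rhs = 9, matching y values: 3, 20 (2 points).
  x = 5: rhs = 9, matching y values: 3, 20 (2 points).
  x = 6: rhs = 16, matching y values: 4, 19 (2 points).
  x = 7: rhs = 13, matching y values: 6, 17 (2 points).
  x = 8: rhs = 6, matching y values: 11, 12 (2 points).
  x = 9: rhs = 1, matching y values: 1, 22 (2 points).
  x = 10: rhs = 4, matching y values: 2, 21 (2 points).
  x = 11: rhs = 21, matching y values: none (0 points).
  x = 12: rhs = 12, matching y values: 9, 14 (2 points).
  x = 13: rhs = 6, matching y values: 11, 12 (2 points).
  x = 14: rhs = 9, matching y values: 3, 20 (2 points).
  x = 15: rhs = 4, matching y values: 2, 21 (2 points).
  x = 16: rhs = 20, matching y values: none (0 points).
  x = 17: rhs = 17, matching y values: none (0 points).
  x = 18: rhs = 1, matching y values: 1, 22 (2 points).
  x = 19: rhs = 1, matching y values: 1, 22 (2 points).
  x = 20: rhs = 0, matching y values: 0 (1 points).
  x = 21: rhs = 4, matching y values: 2, 21 (2 points).
  x = 22: rhs = 19, matching y values: none (0 points).
Total affine count: 31.
Full point count |E(F_23)| = 31 + 1 = 32.
Hasse bound: |32 − (23+1)| = |8| = 8 ≤ 2√23 ≈ 9.5917 ✓.


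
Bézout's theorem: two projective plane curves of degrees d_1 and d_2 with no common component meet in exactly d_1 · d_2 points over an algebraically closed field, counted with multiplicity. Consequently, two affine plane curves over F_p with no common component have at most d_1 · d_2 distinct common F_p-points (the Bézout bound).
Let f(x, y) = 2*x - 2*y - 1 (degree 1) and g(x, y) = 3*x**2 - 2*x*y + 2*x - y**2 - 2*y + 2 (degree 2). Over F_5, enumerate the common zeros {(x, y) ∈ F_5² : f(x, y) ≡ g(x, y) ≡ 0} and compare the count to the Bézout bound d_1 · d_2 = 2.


Common zeros: {(3, 0)}; count = 1; Bézout bound = 2.

deg(f) = 1, deg(g) = 2, so Bézout bound = 2.
Scan x ∈ F_5. For each x, list the y ∈ F_5 with f(x, y) ≡ 0 and those with g(x, y) ≡ 0 (mod 5); the common zeros in that column are the intersection.
  x = 0: f ≡ 0 at y ∈ {2}; g ≡ 0 at y ∈ ∅; common: ∅.
  x = 1: f ≡ 0 at y ∈ {3}; g ≡ 0 at y ∈ {2, 4}; common: ∅.
  x = 2: f ≡ 0 at y ∈ {4}; g ≡ 0 at y ∈ ∅; common: ∅.
  x = 3: f ≡ 0 at y ∈ {0}; g ≡ 0 at y ∈ {0, 2}; common: {0}.
  x = 4: f ≡ 0 at y ∈ {1}; g ≡ 0 at y ∈ ∅; common: ∅.
Collecting: common zeros = {(3, 0)}, so the count is 1.
Comparison with the Bézout bound: 1 ≤ 2 = deg(f)·deg(g), as expected for curves with no common component (the affine F_5-count falls short of the bound because intersections may lie at infinity, over extension fields, or carry multiplicity).


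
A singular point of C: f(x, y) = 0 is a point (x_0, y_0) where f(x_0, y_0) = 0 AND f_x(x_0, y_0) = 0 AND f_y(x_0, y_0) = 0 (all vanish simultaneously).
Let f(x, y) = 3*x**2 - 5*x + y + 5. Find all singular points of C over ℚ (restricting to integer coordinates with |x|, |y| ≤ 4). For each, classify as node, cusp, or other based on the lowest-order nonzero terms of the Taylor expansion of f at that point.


No singular points in the scanned grid; C is smooth there.

Compute partial derivatives:
  f_x = 6*x - 5.
  f_y = 1.
f_y = 1 is a nonzero constant, so f_y never vanishes: no point (x, y) can satisfy f = f_x = f_y = 0. In particular no (x, y) ∈ {−4, ..., 4}² is singular; the curve is smooth.


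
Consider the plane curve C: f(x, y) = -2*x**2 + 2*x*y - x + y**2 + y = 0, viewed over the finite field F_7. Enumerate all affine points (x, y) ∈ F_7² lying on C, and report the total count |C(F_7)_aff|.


Affine F_7-points: {(0, 0), (0, 6), (1, 2), (2, 3), (2, 6), (3, 0), (4, 2), (4, 3)}; count = 8.

For each of the 49 pairs (x, y) ∈ F_7², evaluate f(x, y) mod 7. Record the zeros.
  x = 0: [0↦0, 1↦2, 2↦6, 3↦5, 4↦6, 5↦2, 6↦0]  zeros at y ∈ {0, 6}
  x = 1: [0↦4, 1↦1, 2↦0, 3↦1, 4↦4, 5↦2, 6↦2]  zeros at y ∈ {2}
  x = 2: [0↦4, 1↦3, 2↦4, 3↦0, 4↦5, 5↦5, 6↦0]  zeros at y ∈ {3, 6}
  x = 3: [0↦0, 1↦1, 2↦4, 3↦2, 4↦2, 5↦4, 6↦1]  zeros at y ∈ {0}
  x = 4: [0↦6, 1↦2, 2↦0, 3↦0, 4↦2, 5↦6, 6↦5]  zeros at y ∈ {2, 3}
  x = 5: [0↦1, 1↦6, 2↦6, 3↦1, 4↦5, 5↦4, 6↦5]  zeros at y ∈ ∅
  x = 6: [0↦6, 1↦6, 2↦1, 3↦5, 4↦4, 5↦5, 6↦1]  zeros at y ∈ ∅
Collecting zeros: affine points = {(0, 0), (0, 6), (1, 2), (2, 3), (2, 6), (3, 0), (4, 2), (4, 3)}.
Total count |C(F_7)_aff| = 8.


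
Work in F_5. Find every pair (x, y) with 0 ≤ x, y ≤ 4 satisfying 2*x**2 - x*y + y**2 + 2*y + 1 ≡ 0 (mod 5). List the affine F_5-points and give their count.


Affine F_5-points: {(0, 4), (1, 1), (1, 3), (2, 1), (2, 4), (3, 3)}; count = 6.

For each of the 25 pairs (x, y) ∈ F_5², evaluate f(x, y) mod 5. Record the zeros.
  x = 0: [0↦1, 1↦4, 2↦4, 3↦1, 4↦0]  zeros at y ∈ {4}
  x = 1: [0↦3, 1↦0, 2↦4, 3↦0, 4↦3]  zeros at y ∈ {1, 3}
  x = 2: [0↦4, 1↦0, 2↦3, 3↦3, 4↦0]  zeros at y ∈ {1, 4}
  x = 3: [0↦4, 1↦4, 2↦1, 3↦0, 4↦1]  zeros at y ∈ {3}
  x = 4: [0↦3, 1↦2, 2↦3, 3↦1, 4↦1]  zeros at y ∈ ∅
Collecting zeros: affine points = {(0, 4), (1, 1), (1, 3), (2, 1), (2, 4), (3, 3)}.
Total count |C(F_5)_aff| = 6.


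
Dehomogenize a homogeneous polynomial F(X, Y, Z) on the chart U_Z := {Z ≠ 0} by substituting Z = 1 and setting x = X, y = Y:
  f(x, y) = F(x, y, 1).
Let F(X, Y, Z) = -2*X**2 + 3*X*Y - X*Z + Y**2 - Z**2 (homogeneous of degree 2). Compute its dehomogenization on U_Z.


f(x, y) = -2*x**2 + 3*x*y - x + y**2 - 1

On U_Z we set Z = 1. Each monomial c·X^i·Y^j·Z^k in F becomes c·x^i·y^j·1^k = c·x^i·y^j.
Substituting Z = 1: F(X, Y, 1) = -2*x**2 + 3*x*y - x + y**2 - 1.
Note: deg(f) ≤ deg(F) = 2; strict inequality happens when F is divisible by Z (lost terms).


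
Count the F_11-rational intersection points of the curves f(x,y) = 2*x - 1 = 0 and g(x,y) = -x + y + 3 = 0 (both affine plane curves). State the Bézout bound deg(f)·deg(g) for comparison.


Common zeros: {(6, 3)}; count = 1; Bézout bound = 1.

deg(f) = 1, deg(g) = 1, so Bézout bound = 1.
Scan x ∈ F_11. For each x, list the y ∈ F_11 with f(x, y) ≡ 0 and those with g(x, y) ≡ 0 (mod 11); the common zeros in that column are the intersection.
  x = 0: f ≡ 0 at y ∈ ∅; g ≡ 0 at y ∈ {8}; common: ∅.
  x = 1: f ≡ 0 at y ∈ ∅; g ≡ 0 at y ∈ {9}; common: ∅.
  x = 2: f ≡ 0 at y ∈ ∅; g ≡ 0 at y ∈ {10}; common: ∅.
  x = 3: f ≡ 0 at y ∈ ∅; g ≡ 0 at y ∈ {0}; common: ∅.
  x = 4: f ≡ 0 at y ∈ ∅; g ≡ 0 at y ∈ {1}; common: ∅.
  x = 5: f ≡ 0 at y ∈ ∅; g ≡ 0 at y ∈ {2}; common: ∅.
  x = 6: f ≡ 0 at y ∈ {0, 1, 2, 3, 4, 5, 6, 7, 8, 9, 10}; g ≡ 0 at y ∈ {3}; common: {3}.
  x = 7: f ≡ 0 at y ∈ ∅; g ≡ 0 at y ∈ {4}; common: ∅.
  x = 8: f ≡ 0 at y ∈ ∅; g ≡ 0 at y ∈ {5}; common: ∅.
  x = 9: f ≡ 0 at y ∈ ∅; g ≡ 0 at y ∈ {6}; common: ∅.
  x = 10: f ≡ 0 at y ∈ ∅; g ≡ 0 at y ∈ {7}; common: ∅.
Collecting: common zeros = {(6, 3)}, so the count is 1.
Comparison with the Bézout bound: 1 ≤ 1 = deg(f)·deg(g), as expected for curves with no common component (the bound is attained).


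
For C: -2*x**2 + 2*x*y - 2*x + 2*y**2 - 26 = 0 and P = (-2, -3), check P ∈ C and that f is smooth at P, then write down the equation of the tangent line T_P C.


Tangent line at P: -16*y - 48 = 0.

Step 1: f(-2, -3) = 0, so P lies on C.
Step 2: partial derivatives
  f_x(x, y) = -4*x + 2*y - 2, f_y(x, y) = 2*x + 4*y.
  f_x(P) = 0, f_y(P) = -16 (gradient nonzero, so P is smooth).
Step 3: tangent line at P: 0·(x − -2) + -16·(y − -3) = 0.
Expanding: -16*y - 48 = 0.


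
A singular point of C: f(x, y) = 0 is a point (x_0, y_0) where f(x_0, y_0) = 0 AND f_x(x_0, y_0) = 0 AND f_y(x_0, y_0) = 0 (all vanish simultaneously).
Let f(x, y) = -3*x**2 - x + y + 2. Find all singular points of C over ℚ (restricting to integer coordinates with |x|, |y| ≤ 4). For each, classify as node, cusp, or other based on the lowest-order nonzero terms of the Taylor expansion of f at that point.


No singular points in the scanned grid; C is smooth there.

Compute partial derivatives:
  f_x = -6*x - 1.
  f_y = 1.
f_y = 1 is a nonzero constant, so f_y never vanishes: no point (x, y) can satisfy f = f_x = f_y = 0. In particular no (x, y) ∈ {−4, ..., 4}² is singular; the curve is smooth.
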